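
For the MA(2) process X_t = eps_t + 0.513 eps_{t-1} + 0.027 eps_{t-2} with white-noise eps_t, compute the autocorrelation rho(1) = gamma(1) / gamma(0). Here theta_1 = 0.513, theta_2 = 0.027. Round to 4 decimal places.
\rho(1) = 0.4168

For an MA(q) process with theta_0 = 1, the autocovariance is
  gamma(k) = sigma^2 * sum_{i=0..q-k} theta_i * theta_{i+k},
and rho(k) = gamma(k) / gamma(0). Sigma^2 cancels.
  numerator   = (1)*(0.513) + (0.513)*(0.027) = 0.526851.
  denominator = (1)^2 + (0.513)^2 + (0.027)^2 = 1.263898.
  rho(1) = 0.526851 / 1.263898 = 0.4168.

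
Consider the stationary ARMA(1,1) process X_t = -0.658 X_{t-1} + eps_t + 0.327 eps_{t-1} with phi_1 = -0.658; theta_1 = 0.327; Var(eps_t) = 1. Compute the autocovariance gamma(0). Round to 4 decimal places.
\gamma(0) = 1.1932

Multiply the model equation by X_{t-k} and take expectations. With theta_0 = psi_0 = 1 and psi_j the MA(infinity) weights, this gives
  gamma(k) - sum_i phi_i gamma(k-i) = c_k,
  c_k = sigma^2 * sum_{j=k..q} theta_j psi_{j-k}   (c_k = 0 for k > q),
using gamma(-m) = gamma(m).
psi-weights needed (psi_j = theta_j + sum_i phi_i psi_{j-i}):
  psi_1 = theta_1 + phi_1 = 0.327 + (-0.658) = -0.331
Right-hand sides:
  c_0 = sigma^2 (1 + theta_1 psi_1) = 1 * (1 + (0.327)(-0.331)) = 1 * 0.891763 = 0.891763
  c_1 = sigma^2 theta_1 = 1 * (0.327) = 0.327
  c_2 = 0
Equations for k = 0 and k = 1 (AR order 1):
  gamma(0) = phi_1 gamma(1) + c_0
  gamma(1) = phi_1 gamma(0) + c_1
Substituting the second into the first: gamma(0) (1 - phi_1^2) = c_0 + phi_1 c_1, so
  gamma(0) = (c_0 + phi_1 c_1) / (1 - phi_1^2) = (0.891763 + (-0.658)(0.327)) / (1 - (-0.658)^2) = 0.676597 / 0.567036 = 1.193217.
Therefore gamma(0) = 1.1932 (to 4 decimal places).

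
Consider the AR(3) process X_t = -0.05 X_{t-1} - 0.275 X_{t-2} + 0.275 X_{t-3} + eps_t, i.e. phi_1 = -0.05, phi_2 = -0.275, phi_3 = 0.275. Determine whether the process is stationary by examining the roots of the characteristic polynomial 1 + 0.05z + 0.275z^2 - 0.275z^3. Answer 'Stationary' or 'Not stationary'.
\text{Stationary}

The AR(p) characteristic polynomial is P(z) = 1 + 0.05z + 0.275z^2 - 0.275z^3.
Stationarity requires all roots to lie outside the unit circle, i.e. |z| > 1 for every root.
Degree 3: look for a simple real root z0 first, then factor out (1 - z/z0) and solve the remaining quadratic.
Testing z0 = 2: P(2) = 1 + (0.05)(2) + (0.275)(2)^2 + (-0.275)(2)^3
  = 1 + (0.1) + (1.1) + (-2.2) = 0.  So z_0 = 2 is a root, |z_0| = 2.
Divide out the factor (1 - 0.5 z) = (1 - z/z0) (since 1/z0 = 0.5):
  P(z) = (1 - 0.5 z)(1 + (0.55) z + (0.55) z^2)
  [check: z-coef 0.55 - (0.5) = 0.05; z^2-coef 0.55 - (0.5)(0.55) = 0.275; z^3-coef -(0.5)(0.55) = -0.275.]
Remaining roots from the quadratic factor 1 + (0.55) z + (0.55) z^2:
  Set 1 + (0.55) z + (0.55) z^2 = 0, i.e. a z^2 + b z + c = 0 with a = 0.55, b = 0.55, c = 1.
  Discriminant D = b^2 - 4ac = (0.55)^2 - 4*(0.55)*1 = 0.3025 - (2.2) = -1.8975.
  D < 0, so the roots are the complex-conjugate pair z = (-b +/- i sqrt(-D)) / (2a) = -0.5 +/- 1.2523i.
  For a conjugate pair |z|^2 = z * conj(z) = (product of roots) = c/a = 1/(0.55) = 1.818182, so |z| = sqrt(1.818182) = 1.3484 for both roots.
Moduli of all roots: 2.0000, 1.3484, 1.3484.
All moduli strictly greater than 1? Yes.
Verdict: Stationary.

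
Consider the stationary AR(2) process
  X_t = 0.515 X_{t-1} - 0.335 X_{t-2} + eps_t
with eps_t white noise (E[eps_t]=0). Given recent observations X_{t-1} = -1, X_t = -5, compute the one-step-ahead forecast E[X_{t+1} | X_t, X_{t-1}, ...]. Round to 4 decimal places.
E[X_{t+1} \mid \mathcal F_t] = -2.2400

For an AR(p) model X_t = c + sum_i phi_i X_{t-i} + eps_t, the
one-step-ahead conditional mean is
  E[X_{t+1} | X_t, ...] = c + sum_i phi_i X_{t+1-i}.
Substitute known values:
  E[X_{t+1} | ...] = (0.515) * (-5) + (-0.335) * (-1)
                   = -2.2400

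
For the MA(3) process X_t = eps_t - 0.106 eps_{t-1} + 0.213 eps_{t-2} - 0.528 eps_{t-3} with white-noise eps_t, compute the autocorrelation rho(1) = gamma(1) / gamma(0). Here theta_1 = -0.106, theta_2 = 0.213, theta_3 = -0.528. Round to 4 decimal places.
\rho(1) = -0.1805

For an MA(q) process with theta_0 = 1, the autocovariance is
  gamma(k) = sigma^2 * sum_{i=0..q-k} theta_i * theta_{i+k},
and rho(k) = gamma(k) / gamma(0). Sigma^2 cancels.
  numerator   = (1)*(-0.106) + (-0.106)*(0.213) + (0.213)*(-0.528) = -0.241042.
  denominator = (1)^2 + (-0.106)^2 + (0.213)^2 + (-0.528)^2 = 1.335389.
  rho(1) = -0.241042 / 1.335389 = -0.1805.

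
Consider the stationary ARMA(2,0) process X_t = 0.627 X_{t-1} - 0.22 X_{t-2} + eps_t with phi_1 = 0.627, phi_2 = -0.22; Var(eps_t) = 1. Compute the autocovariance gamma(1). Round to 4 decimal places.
\gamma(1) = 0.7339

Multiply the model equation by X_{t-k} and take expectations. With theta_0 = psi_0 = 1 and psi_j the MA(infinity) weights, this gives
  gamma(k) - sum_i phi_i gamma(k-i) = c_k,
  c_k = sigma^2 * sum_{j=k..q} theta_j psi_{j-k}   (c_k = 0 for k > q),
using gamma(-m) = gamma(m).
Pure AR (q = 0): c_0 = sigma^2 = 1, c_k = 0 for k >= 1.
Equations for k = 0, 1, 2 (AR order 2, c_2 = 0):
  (E0) gamma(0) = phi_1 gamma(1) + phi_2 gamma(2) + c_0
  (E1) gamma(1) = phi_1 gamma(0) + phi_2 gamma(1) + c_1
  (E2) gamma(2) = phi_1 gamma(1) + phi_2 gamma(0)
From (E1): gamma(1) = A gamma(0) + B with
  A = phi_1 / (1 - phi_2) = 0.627 / 1.22 = 0.513934,   B = c_1 / (1 - phi_2) = 0 / 1.22 = 0.
Insert (E2) into (E0): gamma(0) (1 - phi_2^2) = phi_1 (1 + phi_2) gamma(1) + c_0.
  phi_1 (1 + phi_2) = (0.627)(0.78) = 0.48906,   1 - phi_2^2 = 0.9516.
Replace gamma(1) by A gamma(0) + B and collect gamma(0):
  gamma(0) [0.9516 - (0.48906)(0.513934)] = c_0 = 1
  gamma(0) * 0.700255 = 1
  gamma(0) = 1 / 0.700255 = 1.428051.
  gamma(1) = A gamma(0) = (0.513934)(1.428051) = 0.733924.
Therefore gamma(1) = 0.7339 (to 4 decimal places).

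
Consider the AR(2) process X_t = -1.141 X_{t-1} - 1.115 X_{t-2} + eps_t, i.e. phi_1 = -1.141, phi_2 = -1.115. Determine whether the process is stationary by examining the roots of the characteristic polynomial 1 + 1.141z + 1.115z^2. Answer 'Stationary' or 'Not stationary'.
\text{Not stationary}

The AR(p) characteristic polynomial is P(z) = 1 + 1.141z + 1.115z^2.
Stationarity requires all roots to lie outside the unit circle, i.e. |z| > 1 for every root.
Set 1 + (1.141) z + (1.115) z^2 = 0, i.e. a z^2 + b z + c = 0 with a = 1.115, b = 1.141, c = 1.
Discriminant D = b^2 - 4ac = (1.141)^2 - 4*(1.115)*1 = 1.301881 - (4.46) = -3.158119.
D < 0, so the roots are the complex-conjugate pair z = (-b +/- i sqrt(-D)) / (2a) = -0.5117 +/- 0.7969i.
For a conjugate pair |z|^2 = z * conj(z) = (product of roots) = c/a = 1/(1.115) = 0.896861, so |z| = sqrt(0.896861) = 0.947 for both roots.
Moduli of all roots: 0.9470, 0.9470.
All moduli strictly greater than 1? No.
Verdict: Not stationary.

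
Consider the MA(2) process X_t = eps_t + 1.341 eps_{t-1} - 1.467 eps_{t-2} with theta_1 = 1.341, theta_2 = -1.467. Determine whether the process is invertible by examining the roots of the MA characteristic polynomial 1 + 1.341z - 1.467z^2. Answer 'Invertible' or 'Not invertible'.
\text{Not invertible}

The MA(q) characteristic polynomial is P(z) = 1 + 1.341z - 1.467z^2.
Invertibility requires all roots to lie outside the unit circle, i.e. |z| > 1 for every root.
Set 1 + (1.341) z + (-1.467) z^2 = 0, i.e. a z^2 + b z + c = 0 with a = -1.467, b = 1.341, c = 1.
Discriminant D = b^2 - 4ac = (1.341)^2 - 4*(-1.467)*1 = 1.798281 - (-5.868) = 7.666281.
D >= 0, so the roots are real: z = (-b +/- sqrt(D)) / (2a) = (-1.341 +/- 2.768805) / (-2.934).
  z_1 = (-1.341 + 2.768805) / (-2.934) = -0.4866,   |z_1| = 0.4866.
  z_2 = (-1.341 - 2.768805) / (-2.934) = 1.4008,   |z_2| = 1.4008.
Moduli of all roots: 0.4866, 1.4008.
All moduli strictly greater than 1? No.
Verdict: Not invertible.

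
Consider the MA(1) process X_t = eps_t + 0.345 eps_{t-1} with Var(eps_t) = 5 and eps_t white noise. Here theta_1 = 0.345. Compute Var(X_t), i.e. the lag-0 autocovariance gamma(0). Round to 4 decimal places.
\gamma(0) = 5.5951

For an MA(q) process X_t = eps_t + sum_i theta_i eps_{t-i} with
Var(eps_t) = sigma^2, the variance is
  gamma(0) = sigma^2 * (1 + sum_i theta_i^2).
  sum_i theta_i^2 = (0.345)^2 = 0.119025.
  gamma(0) = 5 * (1 + 0.119025) = 5 * 1.119025 = 5.595125, which rounds to 5.5951.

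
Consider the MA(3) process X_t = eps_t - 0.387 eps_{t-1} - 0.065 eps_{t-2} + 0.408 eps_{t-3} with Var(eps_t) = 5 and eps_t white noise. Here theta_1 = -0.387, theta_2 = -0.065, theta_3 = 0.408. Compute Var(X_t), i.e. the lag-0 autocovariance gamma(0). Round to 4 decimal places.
\gamma(0) = 6.6023

For an MA(q) process X_t = eps_t + sum_i theta_i eps_{t-i} with
Var(eps_t) = sigma^2, the variance is
  gamma(0) = sigma^2 * (1 + sum_i theta_i^2).
  sum_i theta_i^2 = (-0.387)^2 + (-0.065)^2 + (0.408)^2 = 0.149769 + 0.004225 + 0.166464 = 0.320458.
  gamma(0) = 5 * (1 + 0.320458) = 5 * 1.320458 = 6.60229, which rounds to 6.6023.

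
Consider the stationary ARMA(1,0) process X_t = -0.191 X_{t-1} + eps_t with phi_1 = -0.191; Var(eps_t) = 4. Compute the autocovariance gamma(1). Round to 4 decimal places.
\gamma(1) = -0.7929

Multiply the model equation by X_{t-k} and take expectations. With theta_0 = psi_0 = 1 and psi_j the MA(infinity) weights, this gives
  gamma(k) - sum_i phi_i gamma(k-i) = c_k,
  c_k = sigma^2 * sum_{j=k..q} theta_j psi_{j-k}   (c_k = 0 for k > q),
using gamma(-m) = gamma(m).
Pure AR (q = 0): c_0 = sigma^2 = 4, c_k = 0 for k >= 1.
Equations for k = 0 and k = 1 (AR order 1):
  gamma(0) = phi_1 gamma(1) + c_0
  gamma(1) = phi_1 gamma(0) + c_1
Substituting the second into the first: gamma(0) (1 - phi_1^2) = c_0 + phi_1 c_1, so
  gamma(0) = c_0 / (1 - phi_1^2) = 4 / (1 - (-0.191)^2) = 4 / 0.963519 = 4.151449.
  gamma(1) = phi_1 gamma(0) = (-0.191)(4.151449) = -0.792927.
Therefore gamma(1) = -0.7929 (to 4 decimal places).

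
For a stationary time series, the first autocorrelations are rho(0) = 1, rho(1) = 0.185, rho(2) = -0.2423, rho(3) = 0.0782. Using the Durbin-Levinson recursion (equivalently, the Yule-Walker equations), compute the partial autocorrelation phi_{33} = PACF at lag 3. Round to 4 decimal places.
\phi_{33} = 0.2130

The PACF at lag k is phi_{kk}, the last component of the solution
to the Yule-Walker system G_k phi = r_k where
  (G_k)_{ij} = rho(|i - j|), (r_k)_i = rho(i), i,j = 1..k.
Equivalently, Durbin-Levinson gives phi_{kk} iteratively:
  phi_{11} = rho(1)
  phi_{kk} = [rho(k) - sum_{j=1..k-1} phi_{k-1,j} rho(k-j)]
            / [1 - sum_{j=1..k-1} phi_{k-1,j} rho(j)],
  phi_{k,j} = phi_{k-1,j} - phi_{kk} phi_{k-1,k-j},  j = 1..k-1.
Step k = 1:
  phi_11 = rho(1) = 0.185.
Step k = 2:
  phi_22 = [rho(2) - phi_11 rho(1)] / [1 - phi_11 rho(1)] = [-0.2423 - (0.185)(0.185)] / [1 - (0.185)(0.185)]
         = -0.276525 / 0.965775 = -0.286324.
  Update: phi_21 = phi_11 - phi_22 phi_11 = 0.185 - (-0.286324)(0.185) = 0.23797.
Step k = 3:
  phi_33 = [rho(3) - phi_21 rho(2) - phi_22 rho(1)] / [1 - phi_21 rho(1) - phi_22 rho(2)]
    numerator   = 0.0782 - (0.23797)(-0.2423) - (-0.286324)(0.185) = 0.18883016
    denominator = 1 - (0.23797)(0.185) - (-0.286324)(-0.2423) = 0.88659913
  phi_33 = 0.18883016 / 0.88659913 = 0.213.
Therefore phi_{33} = 0.2130.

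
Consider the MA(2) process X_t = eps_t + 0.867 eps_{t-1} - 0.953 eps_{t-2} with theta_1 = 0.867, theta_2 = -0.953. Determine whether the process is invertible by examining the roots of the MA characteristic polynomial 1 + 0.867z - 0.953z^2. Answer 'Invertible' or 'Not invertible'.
\text{Not invertible}

The MA(q) characteristic polynomial is P(z) = 1 + 0.867z - 0.953z^2.
Invertibility requires all roots to lie outside the unit circle, i.e. |z| > 1 for every root.
Set 1 + (0.867) z + (-0.953) z^2 = 0, i.e. a z^2 + b z + c = 0 with a = -0.953, b = 0.867, c = 1.
Discriminant D = b^2 - 4ac = (0.867)^2 - 4*(-0.953)*1 = 0.751689 - (-3.812) = 4.563689.
D >= 0, so the roots are real: z = (-b +/- sqrt(D)) / (2a) = (-0.867 +/- 2.136279) / (-1.906).
  z_1 = (-0.867 + 2.136279) / (-1.906) = -0.6659,   |z_1| = 0.6659.
  z_2 = (-0.867 - 2.136279) / (-1.906) = 1.5757,   |z_2| = 1.5757.
Moduli of all roots: 0.6659, 1.5757.
All moduli strictly greater than 1? No.
Verdict: Not invertible.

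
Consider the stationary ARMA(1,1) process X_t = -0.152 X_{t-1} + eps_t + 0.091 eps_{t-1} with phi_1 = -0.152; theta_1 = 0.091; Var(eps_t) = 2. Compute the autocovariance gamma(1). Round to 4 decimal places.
\gamma(1) = -0.1232

Multiply the model equation by X_{t-k} and take expectations. With theta_0 = psi_0 = 1 and psi_j the MA(infinity) weights, this gives
  gamma(k) - sum_i phi_i gamma(k-i) = c_k,
  c_k = sigma^2 * sum_{j=k..q} theta_j psi_{j-k}   (c_k = 0 for k > q),
using gamma(-m) = gamma(m).
psi-weights needed (psi_j = theta_j + sum_i phi_i psi_{j-i}):
  psi_1 = theta_1 + phi_1 = 0.091 + (-0.152) = -0.061
Right-hand sides:
  c_0 = sigma^2 (1 + theta_1 psi_1) = 2 * (1 + (0.091)(-0.061)) = 2 * 0.994449 = 1.988898
  c_1 = sigma^2 theta_1 = 2 * (0.091) = 0.182
  c_2 = 0
Equations for k = 0 and k = 1 (AR order 1):
  gamma(0) = phi_1 gamma(1) + c_0
  gamma(1) = phi_1 gamma(0) + c_1
Substituting the second into the first: gamma(0) (1 - phi_1^2) = c_0 + phi_1 c_1, so
  gamma(0) = (c_0 + phi_1 c_1) / (1 - phi_1^2) = (1.988898 + (-0.152)(0.182)) / (1 - (-0.152)^2) = 1.961234 / 0.976896 = 2.007618.
  gamma(1) = phi_1 gamma(0) + c_1 = (-0.152)(2.007618) + (0.182) = -0.123158.
Therefore gamma(1) = -0.1232 (to 4 decimal places).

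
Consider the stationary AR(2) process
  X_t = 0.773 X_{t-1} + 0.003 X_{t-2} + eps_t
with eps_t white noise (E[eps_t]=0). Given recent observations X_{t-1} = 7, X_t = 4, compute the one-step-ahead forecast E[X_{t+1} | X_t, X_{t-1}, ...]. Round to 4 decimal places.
E[X_{t+1} \mid \mathcal F_t] = 3.1130

For an AR(p) model X_t = c + sum_i phi_i X_{t-i} + eps_t, the
one-step-ahead conditional mean is
  E[X_{t+1} | X_t, ...] = c + sum_i phi_i X_{t+1-i}.
Substitute known values:
  E[X_{t+1} | ...] = (0.773) * (4) + (0.003) * (7)
                   = 3.1130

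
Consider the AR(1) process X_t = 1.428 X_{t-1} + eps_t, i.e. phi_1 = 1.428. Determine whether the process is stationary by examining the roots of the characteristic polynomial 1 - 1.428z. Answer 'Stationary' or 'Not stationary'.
\text{Not stationary}

The AR(p) characteristic polynomial is P(z) = 1 - 1.428z.
Stationarity requires all roots to lie outside the unit circle, i.e. |z| > 1 for every root.
This is linear in z: 1 + (-1.428) z = 0  =>  z = -1/(-1.428) = 0.70028,  |z| = 0.70028.
Moduli of all roots: 0.7003.
All moduli strictly greater than 1? No.
Verdict: Not stationary.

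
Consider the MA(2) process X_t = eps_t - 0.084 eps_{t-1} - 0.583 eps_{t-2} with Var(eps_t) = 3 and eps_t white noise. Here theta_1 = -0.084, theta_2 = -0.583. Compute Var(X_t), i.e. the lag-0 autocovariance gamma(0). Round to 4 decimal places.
\gamma(0) = 4.0408

For an MA(q) process X_t = eps_t + sum_i theta_i eps_{t-i} with
Var(eps_t) = sigma^2, the variance is
  gamma(0) = sigma^2 * (1 + sum_i theta_i^2).
  sum_i theta_i^2 = (-0.084)^2 + (-0.583)^2 = 0.007056 + 0.339889 = 0.346945.
  gamma(0) = 3 * (1 + 0.346945) = 3 * 1.346945 = 4.040835, which rounds to 4.0408.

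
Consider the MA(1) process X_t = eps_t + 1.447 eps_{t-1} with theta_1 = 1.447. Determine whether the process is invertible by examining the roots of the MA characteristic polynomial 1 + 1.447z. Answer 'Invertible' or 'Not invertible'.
\text{Not invertible}

The MA(q) characteristic polynomial is P(z) = 1 + 1.447z.
Invertibility requires all roots to lie outside the unit circle, i.e. |z| > 1 for every root.
This is linear in z: 1 + (1.447) z = 0  =>  z = -1/(1.447) = -0.691085,  |z| = 0.691085.
Moduli of all roots: 0.6911.
All moduli strictly greater than 1? No.
Verdict: Not invertible.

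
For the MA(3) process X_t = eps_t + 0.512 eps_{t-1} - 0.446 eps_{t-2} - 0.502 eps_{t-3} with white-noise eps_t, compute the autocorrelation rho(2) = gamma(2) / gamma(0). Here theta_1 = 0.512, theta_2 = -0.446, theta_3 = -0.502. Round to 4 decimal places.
\rho(2) = -0.4104

For an MA(q) process with theta_0 = 1, the autocovariance is
  gamma(k) = sigma^2 * sum_{i=0..q-k} theta_i * theta_{i+k},
and rho(k) = gamma(k) / gamma(0). Sigma^2 cancels.
  numerator   = (1)*(-0.446) + (0.512)*(-0.502) = -0.703024.
  denominator = (1)^2 + (0.512)^2 + (-0.446)^2 + (-0.502)^2 = 1.713064.
  rho(2) = -0.703024 / 1.713064 = -0.4104.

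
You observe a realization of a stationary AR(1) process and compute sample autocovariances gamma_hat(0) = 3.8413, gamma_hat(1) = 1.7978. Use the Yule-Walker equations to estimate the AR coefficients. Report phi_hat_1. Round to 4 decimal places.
\hat\phi_{1} = 0.4680

The Yule-Walker equations for an AR(p) process read, in matrix form,
  Gamma_p phi = r_p,   with   (Gamma_p)_{ij} = gamma(|i - j|),
                       (r_p)_i = gamma(i),   i,j = 1..p.
Substitute the sample gammas (Toeplitz matrix and right-hand side of size 1):
  Gamma_p = [[3.8413]]
  r_p     = [1.7978]
With p = 1 this is the single equation gamma(0) phi_1 = gamma(1):
  phi_hat_1 = gamma(1) / gamma(0) = 1.7978 / 3.8413 = 0.4680.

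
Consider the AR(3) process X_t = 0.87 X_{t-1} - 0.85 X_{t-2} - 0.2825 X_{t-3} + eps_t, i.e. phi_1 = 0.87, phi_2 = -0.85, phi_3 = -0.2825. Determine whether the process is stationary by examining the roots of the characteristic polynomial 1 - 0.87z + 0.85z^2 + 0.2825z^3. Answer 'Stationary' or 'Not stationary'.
\text{Not stationary}

The AR(p) characteristic polynomial is P(z) = 1 - 0.87z + 0.85z^2 + 0.2825z^3.
Stationarity requires all roots to lie outside the unit circle, i.e. |z| > 1 for every root.
Degree 3: look for a simple real root z0 first, then factor out (1 - z/z0) and solve the remaining quadratic.
Testing z0 = -4: P(-4) = 1 + (-0.87)(-4) + (0.85)(-4)^2 + (0.2825)(-4)^3
  = 1 + (3.48) + (13.6) + (-18.08) = 0.  So z_0 = -4 is a root, |z_0| = 4.
Divide out the factor (1 + 0.25 z) = (1 - z/z0) (since 1/z0 = -0.25):
  P(z) = (1 + 0.25 z)(1 + (-1.12) z + (1.13) z^2)
  [check: z-coef -1.12 - (-0.25) = -0.87; z^2-coef 1.13 - (-0.25)(-1.12) = 0.85; z^3-coef -(-0.25)(1.13) = 0.2825.]
Remaining roots from the quadratic factor 1 + (-1.12) z + (1.13) z^2:
  Set 1 + (-1.12) z + (1.13) z^2 = 0, i.e. a z^2 + b z + c = 0 with a = 1.13, b = -1.12, c = 1.
  Discriminant D = b^2 - 4ac = (-1.12)^2 - 4*(1.13)*1 = 1.2544 - (4.52) = -3.2656.
  D < 0, so the roots are the complex-conjugate pair z = (-b +/- i sqrt(-D)) / (2a) = 0.4956 +/- 0.7996i.
  For a conjugate pair |z|^2 = z * conj(z) = (product of roots) = c/a = 1/(1.13) = 0.884956, so |z| = sqrt(0.884956) = 0.9407 for both roots.
Moduli of all roots: 4.0000, 0.9407, 0.9407.
All moduli strictly greater than 1? No.
Verdict: Not stationary.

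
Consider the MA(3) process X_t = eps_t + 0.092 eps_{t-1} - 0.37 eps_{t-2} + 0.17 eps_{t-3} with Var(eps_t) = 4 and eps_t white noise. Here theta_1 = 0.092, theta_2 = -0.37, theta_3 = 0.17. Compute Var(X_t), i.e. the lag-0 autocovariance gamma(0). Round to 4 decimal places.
\gamma(0) = 4.6971

For an MA(q) process X_t = eps_t + sum_i theta_i eps_{t-i} with
Var(eps_t) = sigma^2, the variance is
  gamma(0) = sigma^2 * (1 + sum_i theta_i^2).
  sum_i theta_i^2 = (0.092)^2 + (-0.37)^2 + (0.17)^2 = 0.008464 + 0.1369 + 0.0289 = 0.174264.
  gamma(0) = 4 * (1 + 0.174264) = 4 * 1.174264 = 4.697056, which rounds to 4.6971.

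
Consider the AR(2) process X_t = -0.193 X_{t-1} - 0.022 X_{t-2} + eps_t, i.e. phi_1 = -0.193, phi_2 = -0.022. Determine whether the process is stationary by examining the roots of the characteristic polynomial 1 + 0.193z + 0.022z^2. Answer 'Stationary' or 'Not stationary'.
\text{Stationary}

The AR(p) characteristic polynomial is P(z) = 1 + 0.193z + 0.022z^2.
Stationarity requires all roots to lie outside the unit circle, i.e. |z| > 1 for every root.
Set 1 + (0.193) z + (0.022) z^2 = 0, i.e. a z^2 + b z + c = 0 with a = 0.022, b = 0.193, c = 1.
Discriminant D = b^2 - 4ac = (0.193)^2 - 4*(0.022)*1 = 0.037249 - (0.088) = -0.050751.
D < 0, so the roots are the complex-conjugate pair z = (-b +/- i sqrt(-D)) / (2a) = -4.3864 +/- 5.12i.
For a conjugate pair |z|^2 = z * conj(z) = (product of roots) = c/a = 1/(0.022) = 45.454545, so |z| = sqrt(45.454545) = 6.742 for both roots.
Moduli of all roots: 6.7420, 6.7420.
All moduli strictly greater than 1? Yes.
Verdict: Stationary.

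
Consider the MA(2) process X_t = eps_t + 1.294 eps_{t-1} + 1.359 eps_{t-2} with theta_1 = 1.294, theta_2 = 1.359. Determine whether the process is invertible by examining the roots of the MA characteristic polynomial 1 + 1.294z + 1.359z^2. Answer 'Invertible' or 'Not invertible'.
\text{Not invertible}

The MA(q) characteristic polynomial is P(z) = 1 + 1.294z + 1.359z^2.
Invertibility requires all roots to lie outside the unit circle, i.e. |z| > 1 for every root.
Set 1 + (1.294) z + (1.359) z^2 = 0, i.e. a z^2 + b z + c = 0 with a = 1.359, b = 1.294, c = 1.
Discriminant D = b^2 - 4ac = (1.294)^2 - 4*(1.359)*1 = 1.674436 - (5.436) = -3.761564.
D < 0, so the roots are the complex-conjugate pair z = (-b +/- i sqrt(-D)) / (2a) = -0.4761 +/- 0.7136i.
For a conjugate pair |z|^2 = z * conj(z) = (product of roots) = c/a = 1/(1.359) = 0.735835, so |z| = sqrt(0.735835) = 0.8578 for both roots.
Moduli of all roots: 0.8578, 0.8578.
All moduli strictly greater than 1? No.
Verdict: Not invertible.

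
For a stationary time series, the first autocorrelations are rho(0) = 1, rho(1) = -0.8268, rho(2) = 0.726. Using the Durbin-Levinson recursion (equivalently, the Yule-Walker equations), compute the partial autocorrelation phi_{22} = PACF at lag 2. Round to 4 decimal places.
\phi_{22} = 0.1340

The PACF at lag k is phi_{kk}, the last component of the solution
to the Yule-Walker system G_k phi = r_k where
  (G_k)_{ij} = rho(|i - j|), (r_k)_i = rho(i), i,j = 1..k.
Equivalently, Durbin-Levinson gives phi_{kk} iteratively:
  phi_{11} = rho(1)
  phi_{kk} = [rho(k) - sum_{j=1..k-1} phi_{k-1,j} rho(k-j)]
            / [1 - sum_{j=1..k-1} phi_{k-1,j} rho(j)],
  phi_{k,j} = phi_{k-1,j} - phi_{kk} phi_{k-1,k-j},  j = 1..k-1.
Step k = 1:
  phi_11 = rho(1) = -0.8268.
Step k = 2:
  phi_22 = [rho(2) - phi_11 rho(1)] / [1 - phi_11 rho(1)] = [0.726 - (-0.8268)(-0.8268)] / [1 - (-0.8268)(-0.8268)]
         = 0.04240176 / 0.31640176 = 0.134.
Therefore phi_{22} = 0.1340.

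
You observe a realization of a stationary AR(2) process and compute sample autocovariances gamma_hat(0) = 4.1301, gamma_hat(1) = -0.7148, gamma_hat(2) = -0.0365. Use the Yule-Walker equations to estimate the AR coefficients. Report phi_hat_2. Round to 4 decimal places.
\hat\phi_{2} = -0.0400

The Yule-Walker equations for an AR(p) process read, in matrix form,
  Gamma_p phi = r_p,   with   (Gamma_p)_{ij} = gamma(|i - j|),
                       (r_p)_i = gamma(i),   i,j = 1..p.
Substitute the sample gammas (Toeplitz matrix and right-hand side of size 2):
  Gamma_p = [[4.1301, -0.7148], [-0.7148, 4.1301]]
  r_p     = [-0.7148, -0.0365]
Written out:
  4.1301 phi_1 - 0.7148 phi_2 = -0.7148
  -0.7148 phi_1 + 4.1301 phi_2 = -0.0365
Solve by Cramer's rule:
  det = gamma(0)^2 - gamma(1)^2 = (4.1301)^2 - (-0.7148)^2 = 17.05772601 - 0.51093904 = 16.54678697
  phi_hat_1 = [gamma(1) gamma(0) - gamma(1) gamma(2)] / det = [(-0.7148)(4.1301) - (-0.7148)(-0.0365)] / 16.54678697 = -2.97828568 / 16.54678697 = -0.18
  phi_hat_2 = [gamma(0) gamma(2) - gamma(1)^2] / det = [(4.1301)(-0.0365) - (-0.7148)^2] / 16.54678697 = -0.66168769 / 16.54678697 = -0.04
So phi_hat = [-0.1800, -0.0400].
Therefore phi_hat_2 = -0.0400.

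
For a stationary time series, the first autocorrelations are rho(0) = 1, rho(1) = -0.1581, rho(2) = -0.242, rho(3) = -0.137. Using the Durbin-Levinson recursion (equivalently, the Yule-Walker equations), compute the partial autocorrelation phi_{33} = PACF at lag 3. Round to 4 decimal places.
\phi_{33} = -0.2539

The PACF at lag k is phi_{kk}, the last component of the solution
to the Yule-Walker system G_k phi = r_k where
  (G_k)_{ij} = rho(|i - j|), (r_k)_i = rho(i), i,j = 1..k.
Equivalently, Durbin-Levinson gives phi_{kk} iteratively:
  phi_{11} = rho(1)
  phi_{kk} = [rho(k) - sum_{j=1..k-1} phi_{k-1,j} rho(k-j)]
            / [1 - sum_{j=1..k-1} phi_{k-1,j} rho(j)],
  phi_{k,j} = phi_{k-1,j} - phi_{kk} phi_{k-1,k-j},  j = 1..k-1.
Step k = 1:
  phi_11 = rho(1) = -0.1581.
Step k = 2:
  phi_22 = [rho(2) - phi_11 rho(1)] / [1 - phi_11 rho(1)] = [-0.242 - (-0.1581)(-0.1581)] / [1 - (-0.1581)(-0.1581)]
         = -0.26699561 / 0.97500439 = -0.27384.
  Update: phi_21 = phi_11 - phi_22 phi_11 = -0.1581 - (-0.27384)(-0.1581) = -0.201394.
Step k = 3:
  phi_33 = [rho(3) - phi_21 rho(2) - phi_22 rho(1)] / [1 - phi_21 rho(1) - phi_22 rho(2)]
    numerator   = -0.137 - (-0.201394)(-0.242) - (-0.27384)(-0.1581) = -0.22903156
    denominator = 1 - (-0.201394)(-0.1581) - (-0.27384)(-0.242) = 0.9018902
  phi_33 = -0.22903156 / 0.9018902 = -0.2539.
Therefore phi_{33} = -0.2539.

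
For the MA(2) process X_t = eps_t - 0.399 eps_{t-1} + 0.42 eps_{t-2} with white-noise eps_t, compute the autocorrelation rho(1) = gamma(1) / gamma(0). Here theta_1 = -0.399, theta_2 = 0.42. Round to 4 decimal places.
\rho(1) = -0.4242

For an MA(q) process with theta_0 = 1, the autocovariance is
  gamma(k) = sigma^2 * sum_{i=0..q-k} theta_i * theta_{i+k},
and rho(k) = gamma(k) / gamma(0). Sigma^2 cancels.
  numerator   = (1)*(-0.399) + (-0.399)*(0.42) = -0.56658.
  denominator = (1)^2 + (-0.399)^2 + (0.42)^2 = 1.335601.
  rho(1) = -0.56658 / 1.335601 = -0.4242.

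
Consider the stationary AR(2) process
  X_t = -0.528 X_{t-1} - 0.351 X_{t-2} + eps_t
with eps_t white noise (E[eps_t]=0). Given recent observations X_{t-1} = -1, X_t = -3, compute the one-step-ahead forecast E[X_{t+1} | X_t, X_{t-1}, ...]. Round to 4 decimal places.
E[X_{t+1} \mid \mathcal F_t] = 1.9350

For an AR(p) model X_t = c + sum_i phi_i X_{t-i} + eps_t, the
one-step-ahead conditional mean is
  E[X_{t+1} | X_t, ...] = c + sum_i phi_i X_{t+1-i}.
Substitute known values:
  E[X_{t+1} | ...] = (-0.528) * (-3) + (-0.351) * (-1)
                   = 1.9350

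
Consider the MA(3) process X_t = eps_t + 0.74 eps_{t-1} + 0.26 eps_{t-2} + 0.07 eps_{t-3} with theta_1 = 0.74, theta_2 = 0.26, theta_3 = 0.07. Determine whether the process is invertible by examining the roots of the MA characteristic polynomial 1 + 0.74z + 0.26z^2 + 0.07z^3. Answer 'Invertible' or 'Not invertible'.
\text{Invertible}

The MA(q) characteristic polynomial is P(z) = 1 + 0.74z + 0.26z^2 + 0.07z^3.
Invertibility requires all roots to lie outside the unit circle, i.e. |z| > 1 for every root.
Degree 3: look for a simple real root z0 first, then factor out (1 - z/z0) and solve the remaining quadratic.
Testing z0 = -2: P(-2) = 1 + (0.74)(-2) + (0.26)(-2)^2 + (0.07)(-2)^3
  = 1 + (-1.48) + (1.04) + (-0.56) = 0.  So z_0 = -2 is a root, |z_0| = 2.
Divide out the factor (1 + 0.5 z) = (1 - z/z0) (since 1/z0 = -0.5):
  P(z) = (1 + 0.5 z)(1 + (0.24) z + (0.14) z^2)
  [check: z-coef 0.24 - (-0.5) = 0.74; z^2-coef 0.14 - (-0.5)(0.24) = 0.26; z^3-coef -(-0.5)(0.14) = 0.07.]
Remaining roots from the quadratic factor 1 + (0.24) z + (0.14) z^2:
  Set 1 + (0.24) z + (0.14) z^2 = 0, i.e. a z^2 + b z + c = 0 with a = 0.14, b = 0.24, c = 1.
  Discriminant D = b^2 - 4ac = (0.24)^2 - 4*(0.14)*1 = 0.0576 - (0.56) = -0.5024.
  D < 0, so the roots are the complex-conjugate pair z = (-b +/- i sqrt(-D)) / (2a) = -0.8571 +/- 2.5314i.
  For a conjugate pair |z|^2 = z * conj(z) = (product of roots) = c/a = 1/(0.14) = 7.142857, so |z| = sqrt(7.142857) = 2.6726 for both roots.
Moduli of all roots: 2.0000, 2.6726, 2.6726.
All moduli strictly greater than 1? Yes.
Verdict: Invertible.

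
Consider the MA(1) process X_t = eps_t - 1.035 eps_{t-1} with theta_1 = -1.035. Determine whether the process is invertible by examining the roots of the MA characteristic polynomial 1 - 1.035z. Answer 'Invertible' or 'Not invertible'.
\text{Not invertible}

The MA(q) characteristic polynomial is P(z) = 1 - 1.035z.
Invertibility requires all roots to lie outside the unit circle, i.e. |z| > 1 for every root.
This is linear in z: 1 + (-1.035) z = 0  =>  z = -1/(-1.035) = 0.966184,  |z| = 0.966184.
Moduli of all roots: 0.9662.
All moduli strictly greater than 1? No.
Verdict: Not invertible.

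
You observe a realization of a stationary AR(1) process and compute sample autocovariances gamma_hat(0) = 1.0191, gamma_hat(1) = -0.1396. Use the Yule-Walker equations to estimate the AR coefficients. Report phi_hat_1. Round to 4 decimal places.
\hat\phi_{1} = -0.1370

The Yule-Walker equations for an AR(p) process read, in matrix form,
  Gamma_p phi = r_p,   with   (Gamma_p)_{ij} = gamma(|i - j|),
                       (r_p)_i = gamma(i),   i,j = 1..p.
Substitute the sample gammas (Toeplitz matrix and right-hand side of size 1):
  Gamma_p = [[1.0191]]
  r_p     = [-0.1396]
With p = 1 this is the single equation gamma(0) phi_1 = gamma(1):
  phi_hat_1 = gamma(1) / gamma(0) = -0.1396 / 1.0191 = -0.1370.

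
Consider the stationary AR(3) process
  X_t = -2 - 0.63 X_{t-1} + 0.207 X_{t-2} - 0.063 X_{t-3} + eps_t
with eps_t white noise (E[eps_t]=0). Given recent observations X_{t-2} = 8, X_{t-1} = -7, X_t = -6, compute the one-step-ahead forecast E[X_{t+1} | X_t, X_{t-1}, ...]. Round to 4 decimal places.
E[X_{t+1} \mid \mathcal F_t] = -0.1730

For an AR(p) model X_t = c + sum_i phi_i X_{t-i} + eps_t, the
one-step-ahead conditional mean is
  E[X_{t+1} | X_t, ...] = c + sum_i phi_i X_{t+1-i}.
Substitute known values:
  E[X_{t+1} | ...] = -2 + (-0.63) * (-6) + (0.207) * (-7) + (-0.063) * (8)
                   = -0.1730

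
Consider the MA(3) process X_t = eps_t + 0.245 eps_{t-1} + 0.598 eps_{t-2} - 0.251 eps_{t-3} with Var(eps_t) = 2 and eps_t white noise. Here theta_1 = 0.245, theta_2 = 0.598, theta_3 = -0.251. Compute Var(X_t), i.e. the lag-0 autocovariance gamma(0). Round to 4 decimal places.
\gamma(0) = 2.9613

For an MA(q) process X_t = eps_t + sum_i theta_i eps_{t-i} with
Var(eps_t) = sigma^2, the variance is
  gamma(0) = sigma^2 * (1 + sum_i theta_i^2).
  sum_i theta_i^2 = (0.245)^2 + (0.598)^2 + (-0.251)^2 = 0.060025 + 0.357604 + 0.063001 = 0.48063.
  gamma(0) = 2 * (1 + 0.48063) = 2 * 1.48063 = 2.96126, which rounds to 2.9613.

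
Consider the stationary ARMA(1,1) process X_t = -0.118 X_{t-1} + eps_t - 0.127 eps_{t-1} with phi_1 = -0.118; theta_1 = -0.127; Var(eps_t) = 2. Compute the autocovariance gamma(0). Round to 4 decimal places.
\gamma(0) = 2.1217

Multiply the model equation by X_{t-k} and take expectations. With theta_0 = psi_0 = 1 and psi_j the MA(infinity) weights, this gives
  gamma(k) - sum_i phi_i gamma(k-i) = c_k,
  c_k = sigma^2 * sum_{j=k..q} theta_j psi_{j-k}   (c_k = 0 for k > q),
using gamma(-m) = gamma(m).
psi-weights needed (psi_j = theta_j + sum_i phi_i psi_{j-i}):
  psi_1 = theta_1 + phi_1 = -0.127 + (-0.118) = -0.245
Right-hand sides:
  c_0 = sigma^2 (1 + theta_1 psi_1) = 2 * (1 + (-0.127)(-0.245)) = 2 * 1.031115 = 2.06223
  c_1 = sigma^2 theta_1 = 2 * (-0.127) = -0.254
  c_2 = 0
Equations for k = 0 and k = 1 (AR order 1):
  gamma(0) = phi_1 gamma(1) + c_0
  gamma(1) = phi_1 gamma(0) + c_1
Substituting the second into the first: gamma(0) (1 - phi_1^2) = c_0 + phi_1 c_1, so
  gamma(0) = (c_0 + phi_1 c_1) / (1 - phi_1^2) = (2.06223 + (-0.118)(-0.254)) / (1 - (-0.118)^2) = 2.092202 / 0.986076 = 2.121745.
Therefore gamma(0) = 2.1217 (to 4 decimal places).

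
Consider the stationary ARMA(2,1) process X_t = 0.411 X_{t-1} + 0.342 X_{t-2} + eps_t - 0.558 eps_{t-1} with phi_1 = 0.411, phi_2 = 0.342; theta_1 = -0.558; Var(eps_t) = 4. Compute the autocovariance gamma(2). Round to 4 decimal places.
\gamma(2) = 1.3377

Multiply the model equation by X_{t-k} and take expectations. With theta_0 = psi_0 = 1 and psi_j the MA(infinity) weights, this gives
  gamma(k) - sum_i phi_i gamma(k-i) = c_k,
  c_k = sigma^2 * sum_{j=k..q} theta_j psi_{j-k}   (c_k = 0 for k > q),
using gamma(-m) = gamma(m).
psi-weights needed (psi_j = theta_j + sum_i phi_i psi_{j-i}):
  psi_1 = theta_1 + phi_1 = -0.558 + (0.411) = -0.147
Right-hand sides:
  c_0 = sigma^2 (1 + theta_1 psi_1) = 4 * (1 + (-0.558)(-0.147)) = 4 * 1.082026 = 4.328104
  c_1 = sigma^2 theta_1 = 4 * (-0.558) = -2.232
  c_2 = 0
Equations for k = 0, 1, 2 (AR order 2, c_2 = 0):
  (E0) gamma(0) = phi_1 gamma(1) + phi_2 gamma(2) + c_0
  (E1) gamma(1) = phi_1 gamma(0) + phi_2 gamma(1) + c_1
  (E2) gamma(2) = phi_1 gamma(1) + phi_2 gamma(0)
From (E1): gamma(1) = A gamma(0) + B with
  A = phi_1 / (1 - phi_2) = 0.411 / 0.658 = 0.62462,   B = c_1 / (1 - phi_2) = -2.232 / 0.658 = -3.392097.
Insert (E2) into (E0): gamma(0) (1 - phi_2^2) = phi_1 (1 + phi_2) gamma(1) + c_0.
  phi_1 (1 + phi_2) = (0.411)(1.342) = 0.551562,   1 - phi_2^2 = 0.883036.
Replace gamma(1) by A gamma(0) + B and collect gamma(0):
  gamma(0) [0.883036 - (0.551562)(0.62462)] = (0.551562)(-3.392097) + 4.328104
  gamma(0) * 0.538519 = 2.457152
  gamma(0) = 2.457152 / 0.538519 = 4.562793.
  gamma(1) = A gamma(0) + B = (0.62462)(4.562793) + (-3.392097) = -0.542085.
  gamma(2) = phi_1 gamma(1) + phi_2 gamma(0) = (0.411)(-0.542085) + (0.342)(4.562793) = 1.337678.
Therefore gamma(2) = 1.3377 (to 4 decimal places).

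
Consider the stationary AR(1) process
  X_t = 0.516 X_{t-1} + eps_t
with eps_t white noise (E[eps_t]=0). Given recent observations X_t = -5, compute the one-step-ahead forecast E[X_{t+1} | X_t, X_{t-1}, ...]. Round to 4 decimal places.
E[X_{t+1} \mid \mathcal F_t] = -2.5800

For an AR(p) model X_t = c + sum_i phi_i X_{t-i} + eps_t, the
one-step-ahead conditional mean is
  E[X_{t+1} | X_t, ...] = c + sum_i phi_i X_{t+1-i}.
Substitute known values:
  E[X_{t+1} | ...] = (0.516) * (-5)
                   = -2.5800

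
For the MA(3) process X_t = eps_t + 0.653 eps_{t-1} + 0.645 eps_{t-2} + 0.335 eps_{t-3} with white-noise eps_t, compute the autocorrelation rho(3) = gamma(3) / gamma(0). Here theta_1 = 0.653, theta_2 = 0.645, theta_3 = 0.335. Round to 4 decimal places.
\rho(3) = 0.1714

For an MA(q) process with theta_0 = 1, the autocovariance is
  gamma(k) = sigma^2 * sum_{i=0..q-k} theta_i * theta_{i+k},
and rho(k) = gamma(k) / gamma(0). Sigma^2 cancels.
  numerator   = (1)*(0.335) = 0.335.
  denominator = (1)^2 + (0.653)^2 + (0.645)^2 + (0.335)^2 = 1.954659.
  rho(3) = 0.335 / 1.954659 = 0.1714.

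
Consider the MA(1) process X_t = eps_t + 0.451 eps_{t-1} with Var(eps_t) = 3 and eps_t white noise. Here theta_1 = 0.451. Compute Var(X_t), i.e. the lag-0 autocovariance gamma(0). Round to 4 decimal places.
\gamma(0) = 3.6102

For an MA(q) process X_t = eps_t + sum_i theta_i eps_{t-i} with
Var(eps_t) = sigma^2, the variance is
  gamma(0) = sigma^2 * (1 + sum_i theta_i^2).
  sum_i theta_i^2 = (0.451)^2 = 0.203401.
  gamma(0) = 3 * (1 + 0.203401) = 3 * 1.203401 = 3.610203, which rounds to 3.6102.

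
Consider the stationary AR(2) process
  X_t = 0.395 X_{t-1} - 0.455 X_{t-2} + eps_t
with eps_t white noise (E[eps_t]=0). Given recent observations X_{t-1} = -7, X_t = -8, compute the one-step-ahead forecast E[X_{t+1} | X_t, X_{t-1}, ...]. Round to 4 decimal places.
E[X_{t+1} \mid \mathcal F_t] = 0.0250

For an AR(p) model X_t = c + sum_i phi_i X_{t-i} + eps_t, the
one-step-ahead conditional mean is
  E[X_{t+1} | X_t, ...] = c + sum_i phi_i X_{t+1-i}.
Substitute known values:
  E[X_{t+1} | ...] = (0.395) * (-8) + (-0.455) * (-7)
                   = 0.0250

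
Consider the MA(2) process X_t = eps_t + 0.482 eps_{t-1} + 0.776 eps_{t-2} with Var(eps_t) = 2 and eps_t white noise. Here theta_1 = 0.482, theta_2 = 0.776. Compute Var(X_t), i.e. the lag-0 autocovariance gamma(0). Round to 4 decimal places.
\gamma(0) = 3.6690

For an MA(q) process X_t = eps_t + sum_i theta_i eps_{t-i} with
Var(eps_t) = sigma^2, the variance is
  gamma(0) = sigma^2 * (1 + sum_i theta_i^2).
  sum_i theta_i^2 = (0.482)^2 + (0.776)^2 = 0.232324 + 0.602176 = 0.8345.
  gamma(0) = 2 * (1 + 0.8345) = 2 * 1.8345 = 3.669, which rounds to 3.6690.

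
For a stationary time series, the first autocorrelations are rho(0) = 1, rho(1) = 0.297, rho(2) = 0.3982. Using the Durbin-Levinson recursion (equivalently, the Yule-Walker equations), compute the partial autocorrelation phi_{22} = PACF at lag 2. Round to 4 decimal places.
\phi_{22} = 0.3400

The PACF at lag k is phi_{kk}, the last component of the solution
to the Yule-Walker system G_k phi = r_k where
  (G_k)_{ij} = rho(|i - j|), (r_k)_i = rho(i), i,j = 1..k.
Equivalently, Durbin-Levinson gives phi_{kk} iteratively:
  phi_{11} = rho(1)
  phi_{kk} = [rho(k) - sum_{j=1..k-1} phi_{k-1,j} rho(k-j)]
            / [1 - sum_{j=1..k-1} phi_{k-1,j} rho(j)],
  phi_{k,j} = phi_{k-1,j} - phi_{kk} phi_{k-1,k-j},  j = 1..k-1.
Step k = 1:
  phi_11 = rho(1) = 0.297.
Step k = 2:
  phi_22 = [rho(2) - phi_11 rho(1)] / [1 - phi_11 rho(1)] = [0.3982 - (0.297)(0.297)] / [1 - (0.297)(0.297)]
         = 0.309991 / 0.911791 = 0.34.
Therefore phi_{22} = 0.3400.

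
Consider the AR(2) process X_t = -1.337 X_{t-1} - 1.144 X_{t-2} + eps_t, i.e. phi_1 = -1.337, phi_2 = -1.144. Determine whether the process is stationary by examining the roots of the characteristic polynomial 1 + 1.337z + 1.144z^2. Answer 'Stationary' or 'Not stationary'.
\text{Not stationary}

The AR(p) characteristic polynomial is P(z) = 1 + 1.337z + 1.144z^2.
Stationarity requires all roots to lie outside the unit circle, i.e. |z| > 1 for every root.
Set 1 + (1.337) z + (1.144) z^2 = 0, i.e. a z^2 + b z + c = 0 with a = 1.144, b = 1.337, c = 1.
Discriminant D = b^2 - 4ac = (1.337)^2 - 4*(1.144)*1 = 1.787569 - (4.576) = -2.788431.
D < 0, so the roots are the complex-conjugate pair z = (-b +/- i sqrt(-D)) / (2a) = -0.5844 +/- 0.7298i.
For a conjugate pair |z|^2 = z * conj(z) = (product of roots) = c/a = 1/(1.144) = 0.874126, so |z| = sqrt(0.874126) = 0.9349 for both roots.
Moduli of all roots: 0.9349, 0.9349.
All moduli strictly greater than 1? No.
Verdict: Not stationary.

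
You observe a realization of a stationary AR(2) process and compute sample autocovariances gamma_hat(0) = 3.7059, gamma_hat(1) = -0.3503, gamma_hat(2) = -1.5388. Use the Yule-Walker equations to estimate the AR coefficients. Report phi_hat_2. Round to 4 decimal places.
\hat\phi_{2} = -0.4280

The Yule-Walker equations for an AR(p) process read, in matrix form,
  Gamma_p phi = r_p,   with   (Gamma_p)_{ij} = gamma(|i - j|),
                       (r_p)_i = gamma(i),   i,j = 1..p.
Substitute the sample gammas (Toeplitz matrix and right-hand side of size 2):
  Gamma_p = [[3.7059, -0.3503], [-0.3503, 3.7059]]
  r_p     = [-0.3503, -1.5388]
Written out:
  3.7059 phi_1 - 0.3503 phi_2 = -0.3503
  -0.3503 phi_1 + 3.7059 phi_2 = -1.5388
Solve by Cramer's rule:
  det = gamma(0)^2 - gamma(1)^2 = (3.7059)^2 - (-0.3503)^2 = 13.73369481 - 0.12271009 = 13.61098472
  phi_hat_1 = [gamma(1) gamma(0) - gamma(1) gamma(2)] / det = [(-0.3503)(3.7059) - (-0.3503)(-1.5388)] / 13.61098472 = -1.83721841 / 13.61098472 = -0.135
  phi_hat_2 = [gamma(0) gamma(2) - gamma(1)^2] / det = [(3.7059)(-1.5388) - (-0.3503)^2] / 13.61098472 = -5.82534901 / 13.61098472 = -0.428
So phi_hat = [-0.1350, -0.4280].
Therefore phi_hat_2 = -0.4280.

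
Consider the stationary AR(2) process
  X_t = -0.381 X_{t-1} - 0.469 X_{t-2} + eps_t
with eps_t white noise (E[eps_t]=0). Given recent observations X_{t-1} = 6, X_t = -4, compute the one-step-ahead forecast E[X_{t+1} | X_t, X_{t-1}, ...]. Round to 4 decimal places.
E[X_{t+1} \mid \mathcal F_t] = -1.2900

For an AR(p) model X_t = c + sum_i phi_i X_{t-i} + eps_t, the
one-step-ahead conditional mean is
  E[X_{t+1} | X_t, ...] = c + sum_i phi_i X_{t+1-i}.
Substitute known values:
  E[X_{t+1} | ...] = (-0.381) * (-4) + (-0.469) * (6)
                   = -1.2900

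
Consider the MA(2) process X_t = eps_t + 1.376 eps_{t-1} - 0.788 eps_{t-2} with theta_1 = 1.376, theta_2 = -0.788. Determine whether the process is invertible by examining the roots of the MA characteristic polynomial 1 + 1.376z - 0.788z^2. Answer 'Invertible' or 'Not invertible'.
\text{Not invertible}

The MA(q) characteristic polynomial is P(z) = 1 + 1.376z - 0.788z^2.
Invertibility requires all roots to lie outside the unit circle, i.e. |z| > 1 for every root.
Set 1 + (1.376) z + (-0.788) z^2 = 0, i.e. a z^2 + b z + c = 0 with a = -0.788, b = 1.376, c = 1.
Discriminant D = b^2 - 4ac = (1.376)^2 - 4*(-0.788)*1 = 1.893376 - (-3.152) = 5.045376.
D >= 0, so the roots are real: z = (-b +/- sqrt(D)) / (2a) = (-1.376 +/- 2.246191) / (-1.576).
  z_1 = (-1.376 + 2.246191) / (-1.576) = -0.5522,   |z_1| = 0.5522.
  z_2 = (-1.376 - 2.246191) / (-1.576) = 2.2983,   |z_2| = 2.2983.
Moduli of all roots: 0.5522, 2.2983.
All moduli strictly greater than 1? No.
Verdict: Not invertible.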